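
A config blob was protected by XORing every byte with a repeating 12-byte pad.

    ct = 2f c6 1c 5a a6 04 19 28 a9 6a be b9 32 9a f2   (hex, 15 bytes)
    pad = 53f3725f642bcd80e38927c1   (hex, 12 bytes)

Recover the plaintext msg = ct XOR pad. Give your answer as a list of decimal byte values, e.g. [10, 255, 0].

[124, 53, 110, 5, 194, 47, 212, 168, 74, 227, 153, 120, 97, 105, 128]

The 12-byte key repeats, so the effective keystream is 53 f3 72 5f 64 2b cd 80 e3 89 27 c1 53 f3 72.
byte 0: 2f XOR 53 = 7c
byte 1: c6 XOR f3 = 35
byte 2: 1c XOR 72 = 6e
byte 3: 5a XOR 5f = 05
byte 4: a6 XOR 64 = c2
byte 5: 04 XOR 2b = 2f
byte 6: 19 XOR cd = d4
byte 7: 28 XOR 80 = a8
byte 8: a9 XOR e3 = 4a
byte 9: 6a XOR 89 = e3
byte 10: be XOR 27 = 99
byte 11: b9 XOR c1 = 78
byte 12: 32 XOR 53 = 61
byte 13: 9a XOR f3 = 69
byte 14: f2 XOR 72 = 80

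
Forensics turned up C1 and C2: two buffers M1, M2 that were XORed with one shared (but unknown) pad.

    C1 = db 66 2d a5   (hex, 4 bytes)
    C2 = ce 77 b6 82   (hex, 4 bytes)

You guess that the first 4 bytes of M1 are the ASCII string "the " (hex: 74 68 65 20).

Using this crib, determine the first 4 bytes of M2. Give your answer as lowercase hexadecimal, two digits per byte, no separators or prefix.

6179fe07

First, C1 ⊕ C2 = (M1 ⊕ K) ⊕ (M2 ⊕ K) = M1 ⊕ M2, so the key drops out. Then M2 = (M1 ⊕ M2) ⊕ M1 over the first 4 bytes.
byte 0: (db xor ce) xor 74 = 15 xor 74 = 61
byte 1: (66 xor 77) xor 68 = 11 xor 68 = 79
byte 2: (2d xor b6) xor 65 = 9b xor 65 = fe
byte 3: (a5 xor 82) xor 20 = 27 xor 20 = 07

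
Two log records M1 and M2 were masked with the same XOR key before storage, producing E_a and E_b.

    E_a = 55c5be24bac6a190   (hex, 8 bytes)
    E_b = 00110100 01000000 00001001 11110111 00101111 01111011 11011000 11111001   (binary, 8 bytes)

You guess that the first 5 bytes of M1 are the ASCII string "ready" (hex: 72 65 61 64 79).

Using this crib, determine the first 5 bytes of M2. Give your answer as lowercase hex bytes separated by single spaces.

First, E_a ⊕ E_b = (M1 ⊕ K) ⊕ (M2 ⊕ K) = M1 ⊕ M2, so the key drops out. Then M2 = (M1 ⊕ M2) ⊕ M1 over the first 5 bytes.
byte 0: (55 XOR 34) XOR 72 = 61 XOR 72 = 13
byte 1: (c5 XOR 40) XOR 65 = 85 XOR 65 = e0
byte 2: (be XOR 09) XOR 61 = b7 XOR 61 = d6
byte 3: (24 XOR f7) XOR 64 = d3 XOR 64 = b7
byte 4: (ba XOR 2f) XOR 79 = 95 XOR 79 = ec

13 e0 d6 b7 ec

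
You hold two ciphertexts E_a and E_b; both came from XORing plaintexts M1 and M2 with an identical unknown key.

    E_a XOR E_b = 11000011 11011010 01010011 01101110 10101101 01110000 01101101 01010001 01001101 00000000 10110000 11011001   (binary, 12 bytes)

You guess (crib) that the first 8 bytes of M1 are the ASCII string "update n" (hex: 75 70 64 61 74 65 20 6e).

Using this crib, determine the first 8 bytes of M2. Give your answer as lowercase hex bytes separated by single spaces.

Since E_a ⊕ E_b = M1 ⊕ M2, XORing with the guessed M1 bytes yields the corresponding M2 bytes: M2 = (E_a ⊕ E_b) ⊕ M1.
195 xor 117 = 182
218 xor 112 = 170
 83 xor 100 =  55
110 xor  97 =  15
173 xor 116 = 217
112 xor 101 =  21
109 xor  32 =  77
 81 xor 110 =  63

b6 aa 37 0f d9 15 4d 3f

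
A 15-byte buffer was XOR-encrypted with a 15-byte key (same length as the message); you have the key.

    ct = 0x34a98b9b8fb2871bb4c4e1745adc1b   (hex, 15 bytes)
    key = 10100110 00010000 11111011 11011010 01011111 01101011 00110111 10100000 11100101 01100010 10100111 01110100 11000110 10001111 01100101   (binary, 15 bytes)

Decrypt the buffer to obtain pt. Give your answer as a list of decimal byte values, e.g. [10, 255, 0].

[146, 185, 112, 65, 208, 217, 176, 187, 81, 166, 70, 0, 156, 83, 126]

XOR is its own inverse, so applying the key byte-wise gives the result directly.
34 xor a6 = 92
a9 xor 10 = b9
8b xor fb = 70
9b xor da = 41
8f xor 5f = d0
b2 xor 6b = d9
87 xor 37 = b0
1b xor a0 = bb
b4 xor e5 = 51
c4 xor 62 = a6
e1 xor a7 = 46
74 xor 74 = 00
5a xor c6 = 9c
dc xor 8f = 53
1b xor 65 = 7e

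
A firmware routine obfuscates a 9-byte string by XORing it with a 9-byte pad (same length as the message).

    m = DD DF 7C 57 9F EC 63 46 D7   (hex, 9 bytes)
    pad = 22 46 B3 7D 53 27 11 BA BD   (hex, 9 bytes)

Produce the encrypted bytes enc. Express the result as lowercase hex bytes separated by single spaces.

ff 99 cf 2a cc cb 72 fc 6a

dd ^ 22 = ff
df ^ 46 = 99
7c ^ b3 = cf
57 ^ 7d = 2a
9f ^ 53 = cc
ec ^ 27 = cb
63 ^ 11 = 72
46 ^ ba = fc
d7 ^ bd = 6a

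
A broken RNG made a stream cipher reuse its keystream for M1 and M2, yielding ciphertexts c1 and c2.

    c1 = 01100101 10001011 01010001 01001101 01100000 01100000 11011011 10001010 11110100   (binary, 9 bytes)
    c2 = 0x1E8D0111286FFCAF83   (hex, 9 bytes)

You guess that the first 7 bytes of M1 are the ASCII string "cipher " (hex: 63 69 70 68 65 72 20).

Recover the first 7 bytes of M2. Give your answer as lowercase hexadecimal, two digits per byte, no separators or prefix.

186f20342d7d07

First, c1 ⊕ c2 = (M1 ⊕ K) ⊕ (M2 ⊕ K) = M1 ⊕ M2, so the key drops out. Then M2 = (M1 ⊕ M2) ⊕ M1 over the first 7 bytes.
byte 0: (65 xor 1e) xor 63 = 7b xor 63 = 18
byte 1: (8b xor 8d) xor 69 = 06 xor 69 = 6f
byte 2: (51 xor 01) xor 70 = 50 xor 70 = 20
byte 3: (4d xor 11) xor 68 = 5c xor 68 = 34
byte 4: (60 xor 28) xor 65 = 48 xor 65 = 2d
byte 5: (60 xor 6f) xor 72 = 0f xor 72 = 7d
byte 6: (db xor fc) xor 20 = 27 xor 20 = 07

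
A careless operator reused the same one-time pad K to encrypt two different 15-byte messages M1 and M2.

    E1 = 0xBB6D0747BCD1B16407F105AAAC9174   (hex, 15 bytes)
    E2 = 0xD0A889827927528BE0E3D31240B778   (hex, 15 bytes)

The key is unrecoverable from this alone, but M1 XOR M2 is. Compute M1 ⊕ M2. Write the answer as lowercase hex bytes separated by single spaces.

E1 ⊕ E2 = (M1 ⊕ K) ⊕ (M2 ⊕ K) = M1 ⊕ M2 — the shared key cancels under XOR.
10111011 ⊕ 11010000 = 01101011
01101101 ⊕ 10101000 = 11000101
00000111 ⊕ 10001001 = 10001110
01000111 ⊕ 10000010 = 11000101
10111100 ⊕ 01111001 = 11000101
11010001 ⊕ 00100111 = 11110110
10110001 ⊕ 01010010 = 11100011
01100100 ⊕ 10001011 = 11101111
00000111 ⊕ 11100000 = 11100111
11110001 ⊕ 11100011 = 00010010
00000101 ⊕ 11010011 = 11010110
10101010 ⊕ 00010010 = 10111000
10101100 ⊕ 01000000 = 11101100
10010001 ⊕ 10110111 = 00100110
01110100 ⊕ 01111000 = 00001100

6b c5 8e c5 c5 f6 e3 ef e7 12 d6 b8 ec 26 0c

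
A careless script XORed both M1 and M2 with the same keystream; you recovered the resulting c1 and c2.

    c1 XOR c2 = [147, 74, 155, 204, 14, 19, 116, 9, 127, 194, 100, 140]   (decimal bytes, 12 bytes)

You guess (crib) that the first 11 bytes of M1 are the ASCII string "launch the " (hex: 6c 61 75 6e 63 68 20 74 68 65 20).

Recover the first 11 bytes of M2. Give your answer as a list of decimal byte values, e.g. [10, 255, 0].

[255, 43, 238, 162, 109, 123, 84, 125, 23, 167, 68]

Since c1 ⊕ c2 = M1 ⊕ M2, XORing with the guessed M1 bytes yields the corresponding M2 bytes: M2 = (c1 ⊕ c2) ⊕ M1.
byte 0: 10010011 ⊕ 01101100 = 11111111
byte 1: 01001010 ⊕ 01100001 = 00101011
byte 2: 10011011 ⊕ 01110101 = 11101110
byte 3: 11001100 ⊕ 01101110 = 10100010
byte 4: 00001110 ⊕ 01100011 = 01101101
byte 5: 00010011 ⊕ 01101000 = 01111011
byte 6: 01110100 ⊕ 00100000 = 01010100
byte 7: 00001001 ⊕ 01110100 = 01111101
byte 8: 01111111 ⊕ 01101000 = 00010111
byte 9: 11000010 ⊕ 01100101 = 10100111
byte 10: 01100100 ⊕ 00100000 = 01000100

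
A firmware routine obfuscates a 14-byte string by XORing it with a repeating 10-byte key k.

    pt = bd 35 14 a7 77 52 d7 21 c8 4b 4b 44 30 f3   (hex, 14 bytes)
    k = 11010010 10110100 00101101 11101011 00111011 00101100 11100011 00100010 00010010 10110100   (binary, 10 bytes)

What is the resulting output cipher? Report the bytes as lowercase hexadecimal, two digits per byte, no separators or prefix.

6f81394c4c7e3403daff99f01d18

The 10-byte key repeats, so the effective keystream is d2 b4 2d eb 3b 2c e3 22 12 b4 d2 b4 2d eb.
byte 0: 189 xor 210 = 111
byte 1:  53 xor 180 = 129
byte 2:  20 xor  45 =  57
byte 3: 167 xor 235 =  76
byte 4: 119 xor  59 =  76
byte 5:  82 xor  44 = 126
byte 6: 215 xor 227 =  52
byte 7:  33 xor  34 =   3
byte 8: 200 xor  18 = 218
byte 9:  75 xor 180 = 255
byte 10:  75 xor 210 = 153
byte 11:  68 xor 180 = 240
byte 12:  48 xor  45 =  29
byte 13: 243 xor 235 =  24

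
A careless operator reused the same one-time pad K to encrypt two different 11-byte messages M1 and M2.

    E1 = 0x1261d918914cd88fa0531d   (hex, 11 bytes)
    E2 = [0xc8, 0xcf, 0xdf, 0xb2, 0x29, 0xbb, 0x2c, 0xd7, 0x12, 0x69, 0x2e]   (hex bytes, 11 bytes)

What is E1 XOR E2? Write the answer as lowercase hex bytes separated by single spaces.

E1 ⊕ E2 = (M1 ⊕ K) ⊕ (M2 ⊕ K) = M1 ⊕ M2 — the shared key cancels under XOR.
00010010 ^ 11001000 = 11011010
01100001 ^ 11001111 = 10101110
11011001 ^ 11011111 = 00000110
00011000 ^ 10110010 = 10101010
10010001 ^ 00101001 = 10111000
01001100 ^ 10111011 = 11110111
11011000 ^ 00101100 = 11110100
10001111 ^ 11010111 = 01011000
10100000 ^ 00010010 = 10110010
01010011 ^ 01101001 = 00111010
00011101 ^ 00101110 = 00110011

da ae 06 aa b8 f7 f4 58 b2 3a 33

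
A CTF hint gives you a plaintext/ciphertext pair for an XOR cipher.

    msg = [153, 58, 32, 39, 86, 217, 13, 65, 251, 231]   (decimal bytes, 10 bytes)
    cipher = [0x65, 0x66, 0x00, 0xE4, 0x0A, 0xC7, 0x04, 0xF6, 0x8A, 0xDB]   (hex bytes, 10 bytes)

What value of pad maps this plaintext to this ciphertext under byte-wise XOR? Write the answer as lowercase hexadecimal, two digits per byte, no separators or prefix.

fc5c20c35c1e09b7713c

Since cipher = msg ⊕ pad, XORing both sides with msg gives pad = msg ⊕ cipher.
byte 0: 10011001 xor 01100101 = 11111100
byte 1: 00111010 xor 01100110 = 01011100
byte 2: 00100000 xor 00000000 = 00100000
byte 3: 00100111 xor 11100100 = 11000011
byte 4: 01010110 xor 00001010 = 01011100
byte 5: 11011001 xor 11000111 = 00011110
byte 6: 00001101 xor 00000100 = 00001001
byte 7: 01000001 xor 11110110 = 10110111
byte 8: 11111011 xor 10001010 = 01110001
byte 9: 11100111 xor 11011011 = 00111100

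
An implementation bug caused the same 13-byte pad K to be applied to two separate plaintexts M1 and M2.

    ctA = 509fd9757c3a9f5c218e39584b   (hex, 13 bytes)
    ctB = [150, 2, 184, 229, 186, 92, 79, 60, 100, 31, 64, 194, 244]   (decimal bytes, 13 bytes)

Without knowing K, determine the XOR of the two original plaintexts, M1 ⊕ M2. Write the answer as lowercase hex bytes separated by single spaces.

ctA ⊕ ctB = (M1 ⊕ K) ⊕ (M2 ⊕ K) = M1 ⊕ M2 — the shared key cancels under XOR.
byte 0: 50 XOR 96 = c6
byte 1: 9f XOR 02 = 9d
byte 2: d9 XOR b8 = 61
byte 3: 75 XOR e5 = 90
byte 4: 7c XOR ba = c6
byte 5: 3a XOR 5c = 66
byte 6: 9f XOR 4f = d0
byte 7: 5c XOR 3c = 60
byte 8: 21 XOR 64 = 45
byte 9: 8e XOR 1f = 91
byte 10: 39 XOR 40 = 79
byte 11: 58 XOR c2 = 9a
byte 12: 4b XOR f4 = bf

c6 9d 61 90 c6 66 d0 60 45 91 79 9a bf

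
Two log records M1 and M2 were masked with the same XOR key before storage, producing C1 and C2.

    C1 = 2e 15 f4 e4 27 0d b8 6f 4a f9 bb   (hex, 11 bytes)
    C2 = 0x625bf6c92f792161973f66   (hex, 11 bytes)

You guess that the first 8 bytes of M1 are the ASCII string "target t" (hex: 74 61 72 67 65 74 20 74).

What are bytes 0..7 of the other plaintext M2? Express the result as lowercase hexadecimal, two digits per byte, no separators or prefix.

382f704a6d00b97a

First, C1 ⊕ C2 = (M1 ⊕ K) ⊕ (M2 ⊕ K) = M1 ⊕ M2, so the key drops out. Then M2 = (M1 ⊕ M2) ⊕ M1 over the first 8 bytes.
byte 0: (2e xor 62) xor 74 = 4c xor 74 = 38
byte 1: (15 xor 5b) xor 61 = 4e xor 61 = 2f
byte 2: (f4 xor f6) xor 72 = 02 xor 72 = 70
byte 3: (e4 xor c9) xor 67 = 2d xor 67 = 4a
byte 4: (27 xor 2f) xor 65 = 08 xor 65 = 6d
byte 5: (0d xor 79) xor 74 = 74 xor 74 = 00
byte 6: (b8 xor 21) xor 20 = 99 xor 20 = b9
byte 7: (6f xor 61) xor 74 = 0e xor 74 = 7a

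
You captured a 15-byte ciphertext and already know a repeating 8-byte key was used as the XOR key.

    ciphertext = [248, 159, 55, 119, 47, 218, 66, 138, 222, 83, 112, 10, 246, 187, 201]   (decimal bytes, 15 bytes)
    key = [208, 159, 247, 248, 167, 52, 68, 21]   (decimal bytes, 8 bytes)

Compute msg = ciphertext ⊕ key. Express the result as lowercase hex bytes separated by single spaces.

28 00 c0 8f 88 ee 06 9f 0e cc 87 f2 51 8f 8d

The 8-byte key repeats, so the effective keystream is d0 9f f7 f8 a7 34 44 15 d0 9f f7 f8 a7 34 44.
byte 0: 11111000 ^ 11010000 = 00101000
byte 1: 10011111 ^ 10011111 = 00000000
byte 2: 00110111 ^ 11110111 = 11000000
byte 3: 01110111 ^ 11111000 = 10001111
byte 4: 00101111 ^ 10100111 = 10001000
byte 5: 11011010 ^ 00110100 = 11101110
byte 6: 01000010 ^ 01000100 = 00000110
byte 7: 10001010 ^ 00010101 = 10011111
byte 8: 11011110 ^ 11010000 = 00001110
byte 9: 01010011 ^ 10011111 = 11001100
byte 10: 01110000 ^ 11110111 = 10000111
byte 11: 00001010 ^ 11111000 = 11110010
byte 12: 11110110 ^ 10100111 = 01010001
byte 13: 10111011 ^ 00110100 = 10001111
byte 14: 11001001 ^ 01000100 = 10001101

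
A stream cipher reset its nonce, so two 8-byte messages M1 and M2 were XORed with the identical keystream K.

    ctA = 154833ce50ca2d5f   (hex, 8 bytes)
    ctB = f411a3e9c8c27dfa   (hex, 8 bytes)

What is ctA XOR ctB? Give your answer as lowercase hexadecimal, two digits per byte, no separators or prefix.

e1599027980850a5

ctA ⊕ ctB = (M1 ⊕ K) ⊕ (M2 ⊕ K) = M1 ⊕ M2 — the shared key cancels under XOR.
byte 0: 15 ⊕ f4 = e1
byte 1: 48 ⊕ 11 = 59
byte 2: 33 ⊕ a3 = 90
byte 3: ce ⊕ e9 = 27
byte 4: 50 ⊕ c8 = 98
byte 5: ca ⊕ c2 = 08
byte 6: 2d ⊕ 7d = 50
byte 7: 5f ⊕ fa = a5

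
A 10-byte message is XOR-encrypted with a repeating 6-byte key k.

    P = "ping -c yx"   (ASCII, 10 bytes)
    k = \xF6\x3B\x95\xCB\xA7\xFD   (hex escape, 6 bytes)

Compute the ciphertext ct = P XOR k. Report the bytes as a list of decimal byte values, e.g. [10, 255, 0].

The 6-byte key repeats, so the effective keystream is f6 3b 95 cb a7 fd f6 3b 95 cb.
byte 0: 01110000 ^ 11110110 = 10000110
byte 1: 01101001 ^ 00111011 = 01010010
byte 2: 01101110 ^ 10010101 = 11111011
byte 3: 01100111 ^ 11001011 = 10101100
byte 4: 00100000 ^ 10100111 = 10000111
byte 5: 00101101 ^ 11111101 = 11010000
byte 6: 01100011 ^ 11110110 = 10010101
byte 7: 00100000 ^ 00111011 = 00011011
byte 8: 01111001 ^ 10010101 = 11101100
byte 9: 01111000 ^ 11001011 = 10110011

[134, 82, 251, 172, 135, 208, 149, 27, 236, 179]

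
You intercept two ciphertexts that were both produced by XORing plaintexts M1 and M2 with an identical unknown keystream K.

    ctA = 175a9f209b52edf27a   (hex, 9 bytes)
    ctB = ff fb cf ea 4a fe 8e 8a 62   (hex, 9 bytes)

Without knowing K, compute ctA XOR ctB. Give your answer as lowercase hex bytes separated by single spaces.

ctA ⊕ ctB = (M1 ⊕ K) ⊕ (M2 ⊕ K) = M1 ⊕ M2 — the shared key cancels under XOR.
byte 0:  23 ^ 255 = 232
byte 1:  90 ^ 251 = 161
byte 2: 159 ^ 207 =  80
byte 3:  32 ^ 234 = 202
byte 4: 155 ^  74 = 209
byte 5:  82 ^ 254 = 172
byte 6: 237 ^ 142 =  99
byte 7: 242 ^ 138 = 120
byte 8: 122 ^  98 =  24

e8 a1 50 ca d1 ac 63 78 18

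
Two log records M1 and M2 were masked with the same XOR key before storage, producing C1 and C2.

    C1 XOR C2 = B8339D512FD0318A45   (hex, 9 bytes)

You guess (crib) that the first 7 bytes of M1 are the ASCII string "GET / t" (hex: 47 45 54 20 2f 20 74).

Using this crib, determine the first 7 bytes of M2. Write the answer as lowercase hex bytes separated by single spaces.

Since C1 ⊕ C2 = M1 ⊕ M2, XORing with the guessed M1 bytes yields the corresponding M2 bytes: M2 = (C1 ⊕ C2) ⊕ M1.
b8 ⊕ 47 = ff
33 ⊕ 45 = 76
9d ⊕ 54 = c9
51 ⊕ 20 = 71
2f ⊕ 2f = 00
d0 ⊕ 20 = f0
31 ⊕ 74 = 45

ff 76 c9 71 00 f0 45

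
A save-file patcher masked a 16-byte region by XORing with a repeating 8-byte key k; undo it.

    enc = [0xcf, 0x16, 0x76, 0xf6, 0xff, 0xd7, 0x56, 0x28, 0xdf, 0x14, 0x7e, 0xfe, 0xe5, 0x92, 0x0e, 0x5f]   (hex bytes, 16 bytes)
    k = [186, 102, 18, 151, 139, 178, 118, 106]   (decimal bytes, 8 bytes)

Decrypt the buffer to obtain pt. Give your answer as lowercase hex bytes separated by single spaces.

75 70 64 61 74 65 20 42 65 72 6c 69 6e 20 78 35

The 8-byte key repeats, so the effective keystream is ba 66 12 97 8b b2 76 6a ba 66 12 97 8b b2 76 6a.
byte 0: cf xor ba = 75
byte 1: 16 xor 66 = 70
byte 2: 76 xor 12 = 64
byte 3: f6 xor 97 = 61
byte 4: ff xor 8b = 74
byte 5: d7 xor b2 = 65
byte 6: 56 xor 76 = 20
byte 7: 28 xor 6a = 42
byte 8: df xor ba = 65
byte 9: 14 xor 66 = 72
byte 10: 7e xor 12 = 6c
byte 11: fe xor 97 = 69
byte 12: e5 xor 8b = 6e
byte 13: 92 xor b2 = 20
byte 14: 0e xor 76 = 78
byte 15: 5f xor 6a = 35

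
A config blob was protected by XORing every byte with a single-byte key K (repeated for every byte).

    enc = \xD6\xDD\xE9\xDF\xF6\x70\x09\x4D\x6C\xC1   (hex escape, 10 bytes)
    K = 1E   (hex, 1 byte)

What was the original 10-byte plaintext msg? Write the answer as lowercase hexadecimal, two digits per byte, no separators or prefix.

c8c3f7c1e86e175372df

The 1-byte key repeats, so the effective keystream is 1e 1e 1e 1e 1e 1e 1e 1e 1e 1e.
byte 0: 11010110 XOR 00011110 = 11001000
byte 1: 11011101 XOR 00011110 = 11000011
byte 2: 11101001 XOR 00011110 = 11110111
byte 3: 11011111 XOR 00011110 = 11000001
byte 4: 11110110 XOR 00011110 = 11101000
byte 5: 01110000 XOR 00011110 = 01101110
byte 6: 00001001 XOR 00011110 = 00010111
byte 7: 01001101 XOR 00011110 = 01010011
byte 8: 01101100 XOR 00011110 = 01110010
byte 9: 11000001 XOR 00011110 = 11011111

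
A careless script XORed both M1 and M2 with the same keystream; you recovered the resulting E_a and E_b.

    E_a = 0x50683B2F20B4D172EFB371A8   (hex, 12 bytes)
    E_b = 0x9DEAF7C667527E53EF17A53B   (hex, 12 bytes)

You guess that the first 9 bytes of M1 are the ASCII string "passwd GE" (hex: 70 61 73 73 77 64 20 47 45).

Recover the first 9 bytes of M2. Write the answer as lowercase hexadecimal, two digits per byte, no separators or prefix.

First, E_a ⊕ E_b = (M1 ⊕ K) ⊕ (M2 ⊕ K) = M1 ⊕ M2, so the key drops out. Then M2 = (M1 ⊕ M2) ⊕ M1 over the first 9 bytes.
byte 0: (50 ^ 9d) ^ 70 = cd ^ 70 = bd
byte 1: (68 ^ ea) ^ 61 = 82 ^ 61 = e3
byte 2: (3b ^ f7) ^ 73 = cc ^ 73 = bf
byte 3: (2f ^ c6) ^ 73 = e9 ^ 73 = 9a
byte 4: (20 ^ 67) ^ 77 = 47 ^ 77 = 30
byte 5: (b4 ^ 52) ^ 64 = e6 ^ 64 = 82
byte 6: (d1 ^ 7e) ^ 20 = af ^ 20 = 8f
byte 7: (72 ^ 53) ^ 47 = 21 ^ 47 = 66
byte 8: (ef ^ ef) ^ 45 = 00 ^ 45 = 45

bde3bf9a30828f6645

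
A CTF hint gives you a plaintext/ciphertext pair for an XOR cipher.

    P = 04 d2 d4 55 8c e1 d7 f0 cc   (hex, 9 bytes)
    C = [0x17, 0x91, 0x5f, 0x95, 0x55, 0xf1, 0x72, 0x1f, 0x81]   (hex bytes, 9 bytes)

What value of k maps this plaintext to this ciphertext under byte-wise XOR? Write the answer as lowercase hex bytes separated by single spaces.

Since C = P ⊕ k, XORing both sides with P gives k = P ⊕ C.
04 XOR 17 = 13
d2 XOR 91 = 43
d4 XOR 5f = 8b
55 XOR 95 = c0
8c XOR 55 = d9
e1 XOR f1 = 10
d7 XOR 72 = a5
f0 XOR 1f = ef
cc XOR 81 = 4d

13 43 8b c0 d9 10 a5 ef 4d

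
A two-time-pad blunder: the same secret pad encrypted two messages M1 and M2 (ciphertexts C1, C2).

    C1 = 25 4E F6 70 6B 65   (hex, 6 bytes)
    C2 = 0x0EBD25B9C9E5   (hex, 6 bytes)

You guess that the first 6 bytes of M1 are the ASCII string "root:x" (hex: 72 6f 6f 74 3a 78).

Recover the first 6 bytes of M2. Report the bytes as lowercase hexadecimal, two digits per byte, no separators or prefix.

599cbcbd98f8

First, C1 ⊕ C2 = (M1 ⊕ K) ⊕ (M2 ⊕ K) = M1 ⊕ M2, so the key drops out. Then M2 = (M1 ⊕ M2) ⊕ M1 over the first 6 bytes.
byte 0: (25 ^ 0e) ^ 72 = 2b ^ 72 = 59
byte 1: (4e ^ bd) ^ 6f = f3 ^ 6f = 9c
byte 2: (f6 ^ 25) ^ 6f = d3 ^ 6f = bc
byte 3: (70 ^ b9) ^ 74 = c9 ^ 74 = bd
byte 4: (6b ^ c9) ^ 3a = a2 ^ 3a = 98
byte 5: (65 ^ e5) ^ 78 = 80 ^ 78 = f8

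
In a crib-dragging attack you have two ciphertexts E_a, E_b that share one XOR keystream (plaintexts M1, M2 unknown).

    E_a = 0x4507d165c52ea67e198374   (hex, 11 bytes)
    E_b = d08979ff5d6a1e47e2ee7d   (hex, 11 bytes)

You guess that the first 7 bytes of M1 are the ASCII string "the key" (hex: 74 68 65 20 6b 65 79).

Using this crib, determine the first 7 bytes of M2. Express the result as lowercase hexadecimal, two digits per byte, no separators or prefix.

First, E_a ⊕ E_b = (M1 ⊕ K) ⊕ (M2 ⊕ K) = M1 ⊕ M2, so the key drops out. Then M2 = (M1 ⊕ M2) ⊕ M1 over the first 7 bytes.
byte 0: (45 ^ d0) ^ 74 = 95 ^ 74 = e1
byte 1: (07 ^ 89) ^ 68 = 8e ^ 68 = e6
byte 2: (d1 ^ 79) ^ 65 = a8 ^ 65 = cd
byte 3: (65 ^ ff) ^ 20 = 9a ^ 20 = ba
byte 4: (c5 ^ 5d) ^ 6b = 98 ^ 6b = f3
byte 5: (2e ^ 6a) ^ 65 = 44 ^ 65 = 21
byte 6: (a6 ^ 1e) ^ 79 = b8 ^ 79 = c1

e1e6cdbaf321c1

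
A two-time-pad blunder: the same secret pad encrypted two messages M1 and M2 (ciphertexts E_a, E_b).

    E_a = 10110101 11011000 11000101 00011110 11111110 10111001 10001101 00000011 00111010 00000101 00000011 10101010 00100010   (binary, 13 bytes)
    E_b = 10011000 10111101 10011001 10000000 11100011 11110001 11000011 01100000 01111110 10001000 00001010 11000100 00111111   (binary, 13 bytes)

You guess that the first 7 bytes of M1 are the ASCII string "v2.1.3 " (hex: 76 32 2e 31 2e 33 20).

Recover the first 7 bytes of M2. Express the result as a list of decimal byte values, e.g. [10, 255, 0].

First, E_a ⊕ E_b = (M1 ⊕ K) ⊕ (M2 ⊕ K) = M1 ⊕ M2, so the key drops out. Then M2 = (M1 ⊕ M2) ⊕ M1 over the first 7 bytes.
byte 0: (b5 XOR 98) XOR 76 = 2d XOR 76 = 5b
byte 1: (d8 XOR bd) XOR 32 = 65 XOR 32 = 57
byte 2: (c5 XOR 99) XOR 2e = 5c XOR 2e = 72
byte 3: (1e XOR 80) XOR 31 = 9e XOR 31 = af
byte 4: (fe XOR e3) XOR 2e = 1d XOR 2e = 33
byte 5: (b9 XOR f1) XOR 33 = 48 XOR 33 = 7b
byte 6: (8d XOR c3) XOR 20 = 4e XOR 20 = 6e

[91, 87, 114, 175, 51, 123, 110]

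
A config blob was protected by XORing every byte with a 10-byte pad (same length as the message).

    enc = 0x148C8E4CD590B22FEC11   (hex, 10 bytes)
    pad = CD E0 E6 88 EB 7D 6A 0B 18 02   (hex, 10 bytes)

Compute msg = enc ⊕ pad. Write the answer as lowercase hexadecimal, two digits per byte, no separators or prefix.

d96c68c43eedd824f413

14 XOR cd = d9
8c XOR e0 = 6c
8e XOR e6 = 68
4c XOR 88 = c4
d5 XOR eb = 3e
90 XOR 7d = ed
b2 XOR 6a = d8
2f XOR 0b = 24
ec XOR 18 = f4
11 XOR 02 = 13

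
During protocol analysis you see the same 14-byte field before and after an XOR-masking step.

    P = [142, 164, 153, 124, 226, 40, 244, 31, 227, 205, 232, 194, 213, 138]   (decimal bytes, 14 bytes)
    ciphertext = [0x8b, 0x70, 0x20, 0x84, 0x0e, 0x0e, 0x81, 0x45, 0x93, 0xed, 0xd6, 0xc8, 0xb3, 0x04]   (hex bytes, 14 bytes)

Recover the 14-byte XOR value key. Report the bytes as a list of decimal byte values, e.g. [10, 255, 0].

Since ciphertext = P ⊕ key, XORing both sides with P gives key = P ⊕ ciphertext.
8e ^ 8b = 05
a4 ^ 70 = d4
99 ^ 20 = b9
7c ^ 84 = f8
e2 ^ 0e = ec
28 ^ 0e = 26
f4 ^ 81 = 75
1f ^ 45 = 5a
e3 ^ 93 = 70
cd ^ ed = 20
e8 ^ d6 = 3e
c2 ^ c8 = 0a
d5 ^ b3 = 66
8a ^ 04 = 8e

[5, 212, 185, 248, 236, 38, 117, 90, 112, 32, 62, 10, 102, 142]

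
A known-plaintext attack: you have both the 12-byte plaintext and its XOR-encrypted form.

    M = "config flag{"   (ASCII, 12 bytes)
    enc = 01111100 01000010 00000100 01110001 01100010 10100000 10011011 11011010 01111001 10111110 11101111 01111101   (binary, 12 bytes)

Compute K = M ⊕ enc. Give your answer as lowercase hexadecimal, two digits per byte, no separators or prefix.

Since enc = M ⊕ K, XORing both sides with M gives K = M ⊕ enc.
63 xor 7c = 1f
6f xor 42 = 2d
6e xor 04 = 6a
66 xor 71 = 17
69 xor 62 = 0b
67 xor a0 = c7
20 xor 9b = bb
66 xor da = bc
6c xor 79 = 15
61 xor be = df
67 xor ef = 88
7b xor 7d = 06

1f2d6a170bc7bbbc15df8806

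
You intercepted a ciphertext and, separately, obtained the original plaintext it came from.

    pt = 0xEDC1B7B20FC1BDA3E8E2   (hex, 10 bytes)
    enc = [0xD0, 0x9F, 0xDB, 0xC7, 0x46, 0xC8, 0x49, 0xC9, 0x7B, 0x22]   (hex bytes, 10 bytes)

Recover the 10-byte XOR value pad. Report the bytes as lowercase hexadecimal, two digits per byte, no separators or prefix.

3d5e6c754909f46a93c0

Since enc = pt ⊕ pad, XORing both sides with pt gives pad = pt ⊕ enc.
237 XOR 208 =  61
193 XOR 159 =  94
183 XOR 219 = 108
178 XOR 199 = 117
 15 XOR  70 =  73
193 XOR 200 =   9
189 XOR  73 = 244
163 XOR 201 = 106
232 XOR 123 = 147
226 XOR  34 = 192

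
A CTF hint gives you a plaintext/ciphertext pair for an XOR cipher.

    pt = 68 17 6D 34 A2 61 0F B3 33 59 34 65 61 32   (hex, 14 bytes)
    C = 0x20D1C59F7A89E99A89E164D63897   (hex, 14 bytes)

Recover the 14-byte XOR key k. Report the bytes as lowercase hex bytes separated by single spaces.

Since C = pt ⊕ k, XORing both sides with pt gives k = pt ⊕ C.
68 XOR 20 = 48
17 XOR d1 = c6
6d XOR c5 = a8
34 XOR 9f = ab
a2 XOR 7a = d8
61 XOR 89 = e8
0f XOR e9 = e6
b3 XOR 9a = 29
33 XOR 89 = ba
59 XOR e1 = b8
34 XOR 64 = 50
65 XOR d6 = b3
61 XOR 38 = 59
32 XOR 97 = a5

48 c6 a8 ab d8 e8 e6 29 ba b8 50 b3 59 a5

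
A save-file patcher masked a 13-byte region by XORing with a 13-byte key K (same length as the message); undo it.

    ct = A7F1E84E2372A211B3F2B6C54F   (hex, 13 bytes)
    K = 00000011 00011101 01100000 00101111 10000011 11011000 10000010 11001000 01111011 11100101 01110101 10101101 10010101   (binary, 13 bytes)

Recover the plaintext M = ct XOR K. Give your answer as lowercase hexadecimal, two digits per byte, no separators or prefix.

a4ec8861a0aa20d9c817c368da

a7 XOR 03 = a4
f1 XOR 1d = ec
e8 XOR 60 = 88
4e XOR 2f = 61
23 XOR 83 = a0
72 XOR d8 = aa
a2 XOR 82 = 20
11 XOR c8 = d9
b3 XOR 7b = c8
f2 XOR e5 = 17
b6 XOR 75 = c3
c5 XOR ad = 68
4f XOR 95 = da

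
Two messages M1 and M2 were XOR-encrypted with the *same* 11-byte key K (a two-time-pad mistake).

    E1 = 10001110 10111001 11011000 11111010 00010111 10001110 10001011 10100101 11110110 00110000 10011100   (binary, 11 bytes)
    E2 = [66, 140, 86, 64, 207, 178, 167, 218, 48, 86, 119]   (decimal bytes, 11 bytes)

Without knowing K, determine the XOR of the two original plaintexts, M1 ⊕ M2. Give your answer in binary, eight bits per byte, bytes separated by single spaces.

11001100 00110101 10001110 10111010 11011000 00111100 00101100 01111111 11000110 01100110 11101011

E1 ⊕ E2 = (M1 ⊕ K) ⊕ (M2 ⊕ K) = M1 ⊕ M2 — the shared key cancels under XOR.
byte 0: 142 XOR  66 = 204
byte 1: 185 XOR 140 =  53
byte 2: 216 XOR  86 = 142
byte 3: 250 XOR  64 = 186
byte 4:  23 XOR 207 = 216
byte 5: 142 XOR 178 =  60
byte 6: 139 XOR 167 =  44
byte 7: 165 XOR 218 = 127
byte 8: 246 XOR  48 = 198
byte 9:  48 XOR  86 = 102
byte 10: 156 XOR 119 = 235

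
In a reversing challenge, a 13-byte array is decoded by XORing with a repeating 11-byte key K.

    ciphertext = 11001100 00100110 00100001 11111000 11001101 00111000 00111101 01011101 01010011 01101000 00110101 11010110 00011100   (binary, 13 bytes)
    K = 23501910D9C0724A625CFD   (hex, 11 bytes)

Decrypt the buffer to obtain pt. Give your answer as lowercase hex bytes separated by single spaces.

The 11-byte key repeats, so the effective keystream is 23 50 19 10 d9 c0 72 4a 62 5c fd 23 50.
byte 0: cc xor 23 = ef
byte 1: 26 xor 50 = 76
byte 2: 21 xor 19 = 38
byte 3: f8 xor 10 = e8
byte 4: cd xor d9 = 14
byte 5: 38 xor c0 = f8
byte 6: 3d xor 72 = 4f
byte 7: 5d xor 4a = 17
byte 8: 53 xor 62 = 31
byte 9: 68 xor 5c = 34
byte 10: 35 xor fd = c8
byte 11: d6 xor 23 = f5
byte 12: 1c xor 50 = 4c

ef 76 38 e8 14 f8 4f 17 31 34 c8 f5 4c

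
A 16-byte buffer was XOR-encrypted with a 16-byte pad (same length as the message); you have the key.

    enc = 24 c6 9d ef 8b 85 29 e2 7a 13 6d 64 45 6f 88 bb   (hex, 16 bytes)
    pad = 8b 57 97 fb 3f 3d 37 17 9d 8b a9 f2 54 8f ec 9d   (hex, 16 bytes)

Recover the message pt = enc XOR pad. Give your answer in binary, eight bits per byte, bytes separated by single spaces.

10101111 10010001 00001010 00010100 10110100 10111000 00011110 11110101 11100111 10011000 11000100 10010110 00010001 11100000 01100100 00100110

XOR is its own inverse, so applying the key byte-wise gives the result directly.
00100100 ⊕ 10001011 = 10101111
11000110 ⊕ 01010111 = 10010001
10011101 ⊕ 10010111 = 00001010
11101111 ⊕ 11111011 = 00010100
10001011 ⊕ 00111111 = 10110100
10000101 ⊕ 00111101 = 10111000
00101001 ⊕ 00110111 = 00011110
11100010 ⊕ 00010111 = 11110101
01111010 ⊕ 10011101 = 11100111
00010011 ⊕ 10001011 = 10011000
01101101 ⊕ 10101001 = 11000100
01100100 ⊕ 11110010 = 10010110
01000101 ⊕ 01010100 = 00010001
01101111 ⊕ 10001111 = 11100000
10001000 ⊕ 11101100 = 01100100
10111011 ⊕ 10011101 = 00100110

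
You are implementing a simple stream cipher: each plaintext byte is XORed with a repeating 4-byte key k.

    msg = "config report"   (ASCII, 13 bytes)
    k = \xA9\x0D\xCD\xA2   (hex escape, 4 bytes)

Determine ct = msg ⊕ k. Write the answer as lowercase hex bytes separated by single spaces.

ca 62 a3 c4 c0 6a ed d0 cc 7d a2 d0 dd

The 4-byte key repeats, so the effective keystream is a9 0d cd a2 a9 0d cd a2 a9 0d cd a2 a9.
byte 0: 01100011 ⊕ 10101001 = 11001010
byte 1: 01101111 ⊕ 00001101 = 01100010
byte 2: 01101110 ⊕ 11001101 = 10100011
byte 3: 01100110 ⊕ 10100010 = 11000100
byte 4: 01101001 ⊕ 10101001 = 11000000
byte 5: 01100111 ⊕ 00001101 = 01101010
byte 6: 00100000 ⊕ 11001101 = 11101101
byte 7: 01110010 ⊕ 10100010 = 11010000
byte 8: 01100101 ⊕ 10101001 = 11001100
byte 9: 01110000 ⊕ 00001101 = 01111101
byte 10: 01101111 ⊕ 11001101 = 10100010
byte 11: 01110010 ⊕ 10100010 = 11010000
byte 12: 01110100 ⊕ 10101001 = 11011101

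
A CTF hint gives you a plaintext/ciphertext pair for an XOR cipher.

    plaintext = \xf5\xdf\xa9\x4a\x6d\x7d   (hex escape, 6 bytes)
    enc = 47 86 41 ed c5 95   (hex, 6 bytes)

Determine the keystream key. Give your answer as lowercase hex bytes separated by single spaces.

Since enc = plaintext ⊕ key, XORing both sides with plaintext gives key = plaintext ⊕ enc.
11110101 ⊕ 01000111 = 10110010
11011111 ⊕ 10000110 = 01011001
10101001 ⊕ 01000001 = 11101000
01001010 ⊕ 11101101 = 10100111
01101101 ⊕ 11000101 = 10101000
01111101 ⊕ 10010101 = 11101000

b2 59 e8 a7 a8 e8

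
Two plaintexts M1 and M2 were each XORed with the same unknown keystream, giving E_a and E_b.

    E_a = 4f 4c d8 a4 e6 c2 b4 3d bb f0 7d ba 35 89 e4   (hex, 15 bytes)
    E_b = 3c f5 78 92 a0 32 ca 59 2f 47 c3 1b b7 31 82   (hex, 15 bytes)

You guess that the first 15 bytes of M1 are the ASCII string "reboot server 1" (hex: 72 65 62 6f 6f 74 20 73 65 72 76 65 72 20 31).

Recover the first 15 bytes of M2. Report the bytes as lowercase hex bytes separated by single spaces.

First, E_a ⊕ E_b = (M1 ⊕ K) ⊕ (M2 ⊕ K) = M1 ⊕ M2, so the key drops out. Then M2 = (M1 ⊕ M2) ⊕ M1 over the first 15 bytes.
byte 0: (4f XOR 3c) XOR 72 = 73 XOR 72 = 01
byte 1: (4c XOR f5) XOR 65 = b9 XOR 65 = dc
byte 2: (d8 XOR 78) XOR 62 = a0 XOR 62 = c2
byte 3: (a4 XOR 92) XOR 6f = 36 XOR 6f = 59
byte 4: (e6 XOR a0) XOR 6f = 46 XOR 6f = 29
byte 5: (c2 XOR 32) XOR 74 = f0 XOR 74 = 84
byte 6: (b4 XOR ca) XOR 20 = 7e XOR 20 = 5e
byte 7: (3d XOR 59) XOR 73 = 64 XOR 73 = 17
byte 8: (bb XOR 2f) XOR 65 = 94 XOR 65 = f1
byte 9: (f0 XOR 47) XOR 72 = b7 XOR 72 = c5
byte 10: (7d XOR c3) XOR 76 = be XOR 76 = c8
byte 11: (ba XOR 1b) XOR 65 = a1 XOR 65 = c4
byte 12: (35 XOR b7) XOR 72 = 82 XOR 72 = f0
byte 13: (89 XOR 31) XOR 20 = b8 XOR 20 = 98
byte 14: (e4 XOR 82) XOR 31 = 66 XOR 31 = 57

01 dc c2 59 29 84 5e 17 f1 c5 c8 c4 f0 98 57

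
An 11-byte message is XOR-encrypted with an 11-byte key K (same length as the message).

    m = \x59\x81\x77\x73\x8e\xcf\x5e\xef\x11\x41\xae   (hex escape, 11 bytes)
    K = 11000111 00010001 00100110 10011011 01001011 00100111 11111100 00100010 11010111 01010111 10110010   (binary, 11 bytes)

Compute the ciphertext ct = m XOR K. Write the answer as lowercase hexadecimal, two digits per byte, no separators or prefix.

9e9051e8c5e8a2cdc6161c

XOR is its own inverse, so applying the key byte-wise gives the result directly.
59 xor c7 = 9e
81 xor 11 = 90
77 xor 26 = 51
73 xor 9b = e8
8e xor 4b = c5
cf xor 27 = e8
5e xor fc = a2
ef xor 22 = cd
11 xor d7 = c6
41 xor 57 = 16
ae xor b2 = 1c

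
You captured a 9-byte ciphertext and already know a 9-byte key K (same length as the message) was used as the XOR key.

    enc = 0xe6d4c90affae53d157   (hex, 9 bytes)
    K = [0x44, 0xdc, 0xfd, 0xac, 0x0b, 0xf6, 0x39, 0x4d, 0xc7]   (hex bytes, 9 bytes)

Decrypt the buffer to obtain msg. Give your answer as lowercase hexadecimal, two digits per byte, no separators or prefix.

byte 0: e6 ^ 44 = a2
byte 1: d4 ^ dc = 08
byte 2: c9 ^ fd = 34
byte 3: 0a ^ ac = a6
byte 4: ff ^ 0b = f4
byte 5: ae ^ f6 = 58
byte 6: 53 ^ 39 = 6a
byte 7: d1 ^ 4d = 9c
byte 8: 57 ^ c7 = 90

a20834a6f4586a9c90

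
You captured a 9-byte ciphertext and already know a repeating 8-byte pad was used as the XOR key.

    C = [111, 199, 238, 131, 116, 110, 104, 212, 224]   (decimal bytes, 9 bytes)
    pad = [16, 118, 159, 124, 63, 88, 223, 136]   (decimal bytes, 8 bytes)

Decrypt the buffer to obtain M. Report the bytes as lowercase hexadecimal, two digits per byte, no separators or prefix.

The 8-byte key repeats, so the effective keystream is 10 76 9f 7c 3f 58 df 88 10.
byte 0: 6f XOR 10 = 7f
byte 1: c7 XOR 76 = b1
byte 2: ee XOR 9f = 71
byte 3: 83 XOR 7c = ff
byte 4: 74 XOR 3f = 4b
byte 5: 6e XOR 58 = 36
byte 6: 68 XOR df = b7
byte 7: d4 XOR 88 = 5c
byte 8: e0 XOR 10 = f0

7fb171ff4b36b75cf0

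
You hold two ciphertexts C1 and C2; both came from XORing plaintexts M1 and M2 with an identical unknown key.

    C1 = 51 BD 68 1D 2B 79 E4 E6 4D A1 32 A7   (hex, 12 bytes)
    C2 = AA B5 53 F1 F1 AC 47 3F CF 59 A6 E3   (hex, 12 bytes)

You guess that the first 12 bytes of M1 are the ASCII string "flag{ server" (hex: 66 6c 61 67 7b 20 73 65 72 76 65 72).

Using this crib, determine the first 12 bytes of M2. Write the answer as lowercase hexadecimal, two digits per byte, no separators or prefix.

First, C1 ⊕ C2 = (M1 ⊕ K) ⊕ (M2 ⊕ K) = M1 ⊕ M2, so the key drops out. Then M2 = (M1 ⊕ M2) ⊕ M1 over the first 12 bytes.
byte 0: (51 ⊕ aa) ⊕ 66 = fb ⊕ 66 = 9d
byte 1: (bd ⊕ b5) ⊕ 6c = 08 ⊕ 6c = 64
byte 2: (68 ⊕ 53) ⊕ 61 = 3b ⊕ 61 = 5a
byte 3: (1d ⊕ f1) ⊕ 67 = ec ⊕ 67 = 8b
byte 4: (2b ⊕ f1) ⊕ 7b = da ⊕ 7b = a1
byte 5: (79 ⊕ ac) ⊕ 20 = d5 ⊕ 20 = f5
byte 6: (e4 ⊕ 47) ⊕ 73 = a3 ⊕ 73 = d0
byte 7: (e6 ⊕ 3f) ⊕ 65 = d9 ⊕ 65 = bc
byte 8: (4d ⊕ cf) ⊕ 72 = 82 ⊕ 72 = f0
byte 9: (a1 ⊕ 59) ⊕ 76 = f8 ⊕ 76 = 8e
byte 10: (32 ⊕ a6) ⊕ 65 = 94 ⊕ 65 = f1
byte 11: (a7 ⊕ e3) ⊕ 72 = 44 ⊕ 72 = 36

9d645a8ba1f5d0bcf08ef136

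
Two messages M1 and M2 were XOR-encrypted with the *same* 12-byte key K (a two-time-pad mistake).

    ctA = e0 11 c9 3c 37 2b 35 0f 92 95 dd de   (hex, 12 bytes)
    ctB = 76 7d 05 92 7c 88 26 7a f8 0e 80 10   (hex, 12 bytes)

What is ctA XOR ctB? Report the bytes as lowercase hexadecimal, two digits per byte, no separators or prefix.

966cccae4ba313756a9b5dce

ctA ⊕ ctB = (M1 ⊕ K) ⊕ (M2 ⊕ K) = M1 ⊕ M2 — the shared key cancels under XOR.
e0 ^ 76 = 96
11 ^ 7d = 6c
c9 ^ 05 = cc
3c ^ 92 = ae
37 ^ 7c = 4b
2b ^ 88 = a3
35 ^ 26 = 13
0f ^ 7a = 75
92 ^ f8 = 6a
95 ^ 0e = 9b
dd ^ 80 = 5d
de ^ 10 = ce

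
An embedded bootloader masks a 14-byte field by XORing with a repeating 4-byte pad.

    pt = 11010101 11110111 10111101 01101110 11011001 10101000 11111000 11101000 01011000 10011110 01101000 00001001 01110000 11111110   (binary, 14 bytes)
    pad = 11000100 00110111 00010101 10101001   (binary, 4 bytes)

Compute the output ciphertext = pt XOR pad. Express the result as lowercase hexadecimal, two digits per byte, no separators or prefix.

The 4-byte key repeats, so the effective keystream is c4 37 15 a9 c4 37 15 a9 c4 37 15 a9 c4 37.
byte 0: 213 xor 196 =  17
byte 1: 247 xor  55 = 192
byte 2: 189 xor  21 = 168
byte 3: 110 xor 169 = 199
byte 4: 217 xor 196 =  29
byte 5: 168 xor  55 = 159
byte 6: 248 xor  21 = 237
byte 7: 232 xor 169 =  65
byte 8:  88 xor 196 = 156
byte 9: 158 xor  55 = 169
byte 10: 104 xor  21 = 125
byte 11:   9 xor 169 = 160
byte 12: 112 xor 196 = 180
byte 13: 254 xor  55 = 201

11c0a8c71d9fed419ca97da0b4c9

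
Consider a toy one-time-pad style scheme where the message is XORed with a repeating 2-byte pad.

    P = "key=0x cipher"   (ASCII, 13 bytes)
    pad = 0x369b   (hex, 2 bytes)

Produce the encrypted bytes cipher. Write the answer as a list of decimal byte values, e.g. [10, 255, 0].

The 2-byte key repeats, so the effective keystream is 36 9b 36 9b 36 9b 36 9b 36 9b 36 9b 36.
byte 0: 6b xor 36 = 5d
byte 1: 65 xor 9b = fe
byte 2: 79 xor 36 = 4f
byte 3: 3d xor 9b = a6
byte 4: 30 xor 36 = 06
byte 5: 78 xor 9b = e3
byte 6: 20 xor 36 = 16
byte 7: 63 xor 9b = f8
byte 8: 69 xor 36 = 5f
byte 9: 70 xor 9b = eb
byte 10: 68 xor 36 = 5e
byte 11: 65 xor 9b = fe
byte 12: 72 xor 36 = 44

[93, 254, 79, 166, 6, 227, 22, 248, 95, 235, 94, 254, 68]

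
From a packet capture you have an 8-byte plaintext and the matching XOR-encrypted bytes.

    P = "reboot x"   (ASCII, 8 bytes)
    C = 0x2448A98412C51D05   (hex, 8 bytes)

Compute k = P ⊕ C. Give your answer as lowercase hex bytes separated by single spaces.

56 2d cb eb 7d b1 3d 7d

Since C = P ⊕ k, XORing both sides with P gives k = P ⊕ C.
72 XOR 24 = 56
65 XOR 48 = 2d
62 XOR a9 = cb
6f XOR 84 = eb
6f XOR 12 = 7d
74 XOR c5 = b1
20 XOR 1d = 3d
78 XOR 05 = 7d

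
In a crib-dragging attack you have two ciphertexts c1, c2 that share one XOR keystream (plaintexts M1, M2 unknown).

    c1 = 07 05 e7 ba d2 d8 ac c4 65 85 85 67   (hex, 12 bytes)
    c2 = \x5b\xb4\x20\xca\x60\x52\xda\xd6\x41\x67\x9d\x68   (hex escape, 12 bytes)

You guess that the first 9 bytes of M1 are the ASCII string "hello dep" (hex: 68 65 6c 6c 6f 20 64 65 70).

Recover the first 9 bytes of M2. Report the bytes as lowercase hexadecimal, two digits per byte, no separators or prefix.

34d4ab1cddaa127754

First, c1 ⊕ c2 = (M1 ⊕ K) ⊕ (M2 ⊕ K) = M1 ⊕ M2, so the key drops out. Then M2 = (M1 ⊕ M2) ⊕ M1 over the first 9 bytes.
byte 0: (07 XOR 5b) XOR 68 = 5c XOR 68 = 34
byte 1: (05 XOR b4) XOR 65 = b1 XOR 65 = d4
byte 2: (e7 XOR 20) XOR 6c = c7 XOR 6c = ab
byte 3: (ba XOR ca) XOR 6c = 70 XOR 6c = 1c
byte 4: (d2 XOR 60) XOR 6f = b2 XOR 6f = dd
byte 5: (d8 XOR 52) XOR 20 = 8a XOR 20 = aa
byte 6: (ac XOR da) XOR 64 = 76 XOR 64 = 12
byte 7: (c4 XOR d6) XOR 65 = 12 XOR 65 = 77
byte 8: (65 XOR 41) XOR 70 = 24 XOR 70 = 54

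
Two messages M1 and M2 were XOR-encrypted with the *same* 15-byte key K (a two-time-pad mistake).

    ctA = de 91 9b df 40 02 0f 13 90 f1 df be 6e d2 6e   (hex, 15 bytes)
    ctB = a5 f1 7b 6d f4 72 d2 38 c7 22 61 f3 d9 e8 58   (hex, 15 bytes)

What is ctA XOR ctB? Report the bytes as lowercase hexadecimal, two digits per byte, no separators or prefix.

ctA ⊕ ctB = (M1 ⊕ K) ⊕ (M2 ⊕ K) = M1 ⊕ M2 — the shared key cancels under XOR.
222 ^ 165 = 123
145 ^ 241 =  96
155 ^ 123 = 224
223 ^ 109 = 178
 64 ^ 244 = 180
  2 ^ 114 = 112
 15 ^ 210 = 221
 19 ^  56 =  43
144 ^ 199 =  87
241 ^  34 = 211
223 ^  97 = 190
190 ^ 243 =  77
110 ^ 217 = 183
210 ^ 232 =  58
110 ^  88 =  54

7b60e0b2b470dd2b57d3be4db73a36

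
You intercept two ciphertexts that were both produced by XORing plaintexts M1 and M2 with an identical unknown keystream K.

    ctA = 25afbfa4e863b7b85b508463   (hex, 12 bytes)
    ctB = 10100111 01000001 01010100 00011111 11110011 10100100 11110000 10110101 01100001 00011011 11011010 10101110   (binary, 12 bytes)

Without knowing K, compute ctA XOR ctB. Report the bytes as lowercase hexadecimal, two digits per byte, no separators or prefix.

ctA ⊕ ctB = (M1 ⊕ K) ⊕ (M2 ⊕ K) = M1 ⊕ M2 — the shared key cancels under XOR.
byte 0: 25 ⊕ a7 = 82
byte 1: af ⊕ 41 = ee
byte 2: bf ⊕ 54 = eb
byte 3: a4 ⊕ 1f = bb
byte 4: e8 ⊕ f3 = 1b
byte 5: 63 ⊕ a4 = c7
byte 6: b7 ⊕ f0 = 47
byte 7: b8 ⊕ b5 = 0d
byte 8: 5b ⊕ 61 = 3a
byte 9: 50 ⊕ 1b = 4b
byte 10: 84 ⊕ da = 5e
byte 11: 63 ⊕ ae = cd

82eeebbb1bc7470d3a4b5ecd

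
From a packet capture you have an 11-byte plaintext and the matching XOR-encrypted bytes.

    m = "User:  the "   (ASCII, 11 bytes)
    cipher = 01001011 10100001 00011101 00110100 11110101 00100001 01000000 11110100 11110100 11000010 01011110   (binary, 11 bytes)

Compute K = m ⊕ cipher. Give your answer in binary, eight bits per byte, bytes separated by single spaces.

00011110 11010010 01111000 01000110 11001111 00000001 01100000 10000000 10011100 10100111 01111110

Since cipher = m ⊕ K, XORing both sides with m gives K = m ⊕ cipher.
55 ^ 4b = 1e
73 ^ a1 = d2
65 ^ 1d = 78
72 ^ 34 = 46
3a ^ f5 = cf
20 ^ 21 = 01
20 ^ 40 = 60
74 ^ f4 = 80
68 ^ f4 = 9c
65 ^ c2 = a7
20 ^ 5e = 7e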